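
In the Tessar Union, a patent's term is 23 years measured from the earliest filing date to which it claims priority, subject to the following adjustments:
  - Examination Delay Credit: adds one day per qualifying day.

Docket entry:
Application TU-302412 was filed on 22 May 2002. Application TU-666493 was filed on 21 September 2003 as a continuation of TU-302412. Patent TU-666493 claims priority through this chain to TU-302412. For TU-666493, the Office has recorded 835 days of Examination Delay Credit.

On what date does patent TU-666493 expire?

2027-09-04

Earliest priority filing: 22 May 2002.
Base term: 22 May 2002 + 23 years → 22 May 2025.
Examination Delay Credit: +835 days → 4 September 2027.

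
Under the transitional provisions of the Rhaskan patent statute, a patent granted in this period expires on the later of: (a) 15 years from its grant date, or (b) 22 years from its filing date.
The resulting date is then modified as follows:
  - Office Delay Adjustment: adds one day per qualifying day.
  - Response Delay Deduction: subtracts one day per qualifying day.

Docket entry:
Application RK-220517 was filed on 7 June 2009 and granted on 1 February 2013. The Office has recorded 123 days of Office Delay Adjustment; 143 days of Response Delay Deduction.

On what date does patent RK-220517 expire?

(a) grant + 15 years → 1 February 2028.
(b) filing + 22 years → 7 June 2031.
Later of the two: 7 June 2031.
Office Delay Adjustment: +123 days → 8 October 2031.
Response Delay Deduction: −143 days → 18 May 2031.

2031-05-18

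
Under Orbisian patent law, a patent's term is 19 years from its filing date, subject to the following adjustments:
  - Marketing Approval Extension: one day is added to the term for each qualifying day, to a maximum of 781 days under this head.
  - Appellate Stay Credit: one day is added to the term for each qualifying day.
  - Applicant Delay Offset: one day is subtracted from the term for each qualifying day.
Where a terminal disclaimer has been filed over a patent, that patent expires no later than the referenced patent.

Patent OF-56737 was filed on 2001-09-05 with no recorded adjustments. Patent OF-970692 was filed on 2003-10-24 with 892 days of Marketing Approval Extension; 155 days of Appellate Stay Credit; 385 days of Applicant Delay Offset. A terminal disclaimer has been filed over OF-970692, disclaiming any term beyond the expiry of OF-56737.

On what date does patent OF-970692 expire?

Natural term of OF-970692:
  Base: filing + 19 years → 24 October 2022.
  Marketing Approval Extension: 892 days claimed exceeds the 781-day cap, so +781 days → 13 December 2024.
  Appellate Stay Credit: +155 days → 17 May 2025.
  Applicant Delay Offset: −385 days → 27 April 2024.
Expiry of referenced patent OF-56737:
  Base: filing + 19 years → 5 September 2020.
Terminal disclaimer: OF-970692 expires on the earlier of 27 April 2024 and 5 September 2020.

September 5, 2020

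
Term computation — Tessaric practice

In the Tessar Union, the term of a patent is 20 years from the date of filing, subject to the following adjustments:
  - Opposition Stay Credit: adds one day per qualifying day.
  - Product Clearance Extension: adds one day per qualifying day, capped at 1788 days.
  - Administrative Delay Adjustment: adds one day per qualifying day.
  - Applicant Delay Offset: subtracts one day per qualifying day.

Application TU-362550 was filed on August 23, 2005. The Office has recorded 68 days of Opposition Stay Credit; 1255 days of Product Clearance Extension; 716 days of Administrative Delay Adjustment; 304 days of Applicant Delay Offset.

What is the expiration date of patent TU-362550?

May 24, 2030

Base term: filing date + 20 years → 23 August 2025.
Opposition Stay Credit: +68 days → 30 October 2025.
Product Clearance Extension: 1255 days (within the 1788-day cap) → +1255 days → 7 April 2029.
Administrative Delay Adjustment: +716 days → 24 March 2031.
Applicant Delay Offset: −304 days → 24 May 2030.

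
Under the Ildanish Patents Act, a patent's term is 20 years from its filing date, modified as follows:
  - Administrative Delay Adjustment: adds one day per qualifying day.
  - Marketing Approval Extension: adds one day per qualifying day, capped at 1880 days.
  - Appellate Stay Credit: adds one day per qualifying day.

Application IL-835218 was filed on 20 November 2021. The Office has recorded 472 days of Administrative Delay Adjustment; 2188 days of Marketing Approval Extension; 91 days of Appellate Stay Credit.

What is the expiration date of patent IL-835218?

July 29, 2048

Base term: filing date + 20 years → 20 November 2041.
Administrative Delay Adjustment: +472 days → 7 March 2043.
Marketing Approval Extension: 2188 days claimed exceeds the 1880-day cap, so +1880 days → 29 April 2048.
Appellate Stay Credit: +91 days → 29 July 2048.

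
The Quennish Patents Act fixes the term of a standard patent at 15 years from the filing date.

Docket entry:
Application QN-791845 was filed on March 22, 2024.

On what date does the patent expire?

Filing date + 15 years → 22 March 2039.

March 22, 2039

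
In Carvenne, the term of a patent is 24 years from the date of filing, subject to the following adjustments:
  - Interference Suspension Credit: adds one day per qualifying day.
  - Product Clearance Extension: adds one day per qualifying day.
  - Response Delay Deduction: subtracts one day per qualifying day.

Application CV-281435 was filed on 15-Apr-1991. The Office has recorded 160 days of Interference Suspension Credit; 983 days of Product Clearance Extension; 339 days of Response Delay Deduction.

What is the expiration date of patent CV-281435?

Base term: filing date + 24 years → 15 April 2015.
Interference Suspension Credit: +160 days → 22 September 2015.
Product Clearance Extension: +983 days → 1 June 2018.
Response Delay Deduction: −339 days → 27 June 2017.

June 27, 2017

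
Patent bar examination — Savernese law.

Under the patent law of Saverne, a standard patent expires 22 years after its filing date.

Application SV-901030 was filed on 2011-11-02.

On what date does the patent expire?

November 2, 2033

Filing date + 22 years → 2 November 2033.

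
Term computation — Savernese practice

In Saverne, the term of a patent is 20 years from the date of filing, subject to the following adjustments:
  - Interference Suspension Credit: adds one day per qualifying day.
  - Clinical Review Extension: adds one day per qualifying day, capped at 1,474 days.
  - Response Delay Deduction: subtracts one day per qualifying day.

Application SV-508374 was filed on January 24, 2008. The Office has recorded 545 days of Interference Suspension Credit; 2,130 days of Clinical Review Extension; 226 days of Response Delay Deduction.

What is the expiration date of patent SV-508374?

December 21, 2032

Base term: filing date + 20 years → 24 January 2028.
Interference Suspension Credit: +545 days → 22 July 2029.
Clinical Review Extension: 2130 days claimed exceeds the 1474-day cap, so +1474 days → 4 August 2033.
Response Delay Deduction: −226 days → 21 December 2032.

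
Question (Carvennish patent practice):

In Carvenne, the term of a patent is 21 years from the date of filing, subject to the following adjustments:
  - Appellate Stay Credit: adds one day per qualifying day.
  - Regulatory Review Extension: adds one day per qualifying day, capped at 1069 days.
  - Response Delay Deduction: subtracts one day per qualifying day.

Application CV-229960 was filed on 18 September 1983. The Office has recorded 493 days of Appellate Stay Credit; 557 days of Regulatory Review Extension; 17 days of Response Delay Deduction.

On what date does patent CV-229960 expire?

Base term: filing date + 21 years → 18 September 2004.
Appellate Stay Credit: +493 days → 24 January 2006.
Regulatory Review Extension: 557 days (within the 1069-day cap) → +557 days → 4 August 2007.
Response Delay Deduction: −17 days → 18 July 2007.

2007-07-18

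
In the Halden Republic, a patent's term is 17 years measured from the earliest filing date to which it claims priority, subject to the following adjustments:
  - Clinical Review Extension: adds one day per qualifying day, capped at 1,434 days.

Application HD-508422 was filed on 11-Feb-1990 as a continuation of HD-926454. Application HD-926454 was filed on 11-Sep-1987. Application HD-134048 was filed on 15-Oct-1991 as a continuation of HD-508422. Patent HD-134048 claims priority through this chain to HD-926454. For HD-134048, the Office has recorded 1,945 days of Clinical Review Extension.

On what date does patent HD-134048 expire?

Earliest priority filing: 11 September 1987.
Base term: 11 September 1987 + 17 years → 11 September 2004.
Clinical Review Extension: 1945 days claimed exceeds the 1434-day cap, so +1434 days → 15 August 2008.

2008-08-15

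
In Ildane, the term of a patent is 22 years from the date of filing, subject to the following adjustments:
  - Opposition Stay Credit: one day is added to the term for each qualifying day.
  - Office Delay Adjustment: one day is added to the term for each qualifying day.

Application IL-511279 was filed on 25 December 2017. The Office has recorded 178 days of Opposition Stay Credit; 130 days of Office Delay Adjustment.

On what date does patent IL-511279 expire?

2040-10-28

Base term: filing date + 22 years → 25 December 2039.
Opposition Stay Credit: +178 days → 20 June 2040.
Office Delay Adjustment: +130 days → 28 October 2040.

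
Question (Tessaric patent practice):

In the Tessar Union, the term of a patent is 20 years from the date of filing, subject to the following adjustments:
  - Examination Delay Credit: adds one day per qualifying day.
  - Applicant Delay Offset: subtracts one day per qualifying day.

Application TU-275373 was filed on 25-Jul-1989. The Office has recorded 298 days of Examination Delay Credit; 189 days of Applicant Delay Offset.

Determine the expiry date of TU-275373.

November 11, 2009

Base term: filing date + 20 years → 25 July 2009.
Examination Delay Credit: +298 days → 19 May 2010.
Applicant Delay Offset: −189 days → 11 November 2009.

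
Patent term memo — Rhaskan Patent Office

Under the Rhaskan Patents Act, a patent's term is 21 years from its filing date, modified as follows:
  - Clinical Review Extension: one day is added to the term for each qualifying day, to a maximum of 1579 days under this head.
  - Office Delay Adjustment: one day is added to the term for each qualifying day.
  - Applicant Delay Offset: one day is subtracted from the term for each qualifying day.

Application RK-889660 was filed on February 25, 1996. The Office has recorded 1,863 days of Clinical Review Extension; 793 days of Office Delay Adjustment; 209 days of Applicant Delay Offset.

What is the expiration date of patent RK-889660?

Base term: filing date + 21 years → 25 February 2017.
Clinical Review Extension: 1863 days claimed exceeds the 1579-day cap, so +1579 days → 23 June 2021.
Office Delay Adjustment: +793 days → 25 August 2023.
Applicant Delay Offset: −209 days → 28 January 2023.

January 28, 2023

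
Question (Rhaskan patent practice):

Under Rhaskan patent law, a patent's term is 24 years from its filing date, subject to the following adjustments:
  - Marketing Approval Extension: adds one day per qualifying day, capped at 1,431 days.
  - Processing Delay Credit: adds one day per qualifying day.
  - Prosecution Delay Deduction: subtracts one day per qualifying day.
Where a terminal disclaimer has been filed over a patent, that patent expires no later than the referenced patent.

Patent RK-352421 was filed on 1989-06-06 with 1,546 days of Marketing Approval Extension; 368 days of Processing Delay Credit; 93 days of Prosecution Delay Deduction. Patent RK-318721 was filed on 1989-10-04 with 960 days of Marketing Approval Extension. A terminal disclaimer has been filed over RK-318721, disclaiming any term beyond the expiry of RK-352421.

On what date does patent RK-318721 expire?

2016-05-21

Natural term of RK-318721:
  Base: filing + 24 years → 4 October 2013.
  Marketing Approval Extension: 960 days (within the 1431-day cap) → +960 days → 21 May 2016.
Expiry of referenced patent RK-352421:
  Base: filing + 24 years → 6 June 2013.
  Marketing Approval Extension: 1546 days claimed exceeds the 1431-day cap, so +1431 days → 7 May 2017.
  Processing Delay Credit: +368 days → 10 May 2018.
  Prosecution Delay Deduction: −93 days → 6 February 2018.
Terminal disclaimer: RK-318721 expires on the earlier of 21 May 2016 and 6 February 2018.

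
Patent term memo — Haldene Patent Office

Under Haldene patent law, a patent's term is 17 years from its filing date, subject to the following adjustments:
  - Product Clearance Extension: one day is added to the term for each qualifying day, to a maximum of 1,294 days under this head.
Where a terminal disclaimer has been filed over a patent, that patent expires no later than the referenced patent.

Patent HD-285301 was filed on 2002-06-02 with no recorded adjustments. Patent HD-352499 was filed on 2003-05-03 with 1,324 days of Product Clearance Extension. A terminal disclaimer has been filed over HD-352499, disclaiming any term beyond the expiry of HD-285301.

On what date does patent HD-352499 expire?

Natural term of HD-352499:
  Base: filing + 17 years → 3 May 2020.
  Product Clearance Extension: 1324 days claimed exceeds the 1294-day cap, so +1294 days → 18 November 2023.
Expiry of referenced patent HD-285301:
  Base: filing + 17 years → 2 June 2019.
Terminal disclaimer: HD-352499 expires on the earlier of 18 November 2023 and 2 June 2019.

June 2, 2019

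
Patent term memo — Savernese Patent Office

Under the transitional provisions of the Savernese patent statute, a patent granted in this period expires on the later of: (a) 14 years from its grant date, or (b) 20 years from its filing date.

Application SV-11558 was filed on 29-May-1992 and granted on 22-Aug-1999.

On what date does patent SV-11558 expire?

August 22, 2013

(a) grant + 14 years → 22 August 2013.
(b) filing + 20 years → 29 May 2012.
Later of the two: 22 August 2013.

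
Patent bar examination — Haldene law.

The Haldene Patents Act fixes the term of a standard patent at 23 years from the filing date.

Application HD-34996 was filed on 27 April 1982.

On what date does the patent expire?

Filing date + 23 years → 27 April 2005.

2005-04-27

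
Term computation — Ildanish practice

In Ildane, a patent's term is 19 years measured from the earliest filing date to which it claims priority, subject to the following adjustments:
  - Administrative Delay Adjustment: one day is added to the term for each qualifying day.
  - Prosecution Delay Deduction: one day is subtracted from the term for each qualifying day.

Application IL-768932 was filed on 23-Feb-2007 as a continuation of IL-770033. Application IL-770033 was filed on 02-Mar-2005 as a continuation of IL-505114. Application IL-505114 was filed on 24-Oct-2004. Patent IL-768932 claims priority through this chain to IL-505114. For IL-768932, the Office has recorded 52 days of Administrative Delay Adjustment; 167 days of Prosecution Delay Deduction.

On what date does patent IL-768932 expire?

Earliest priority filing: 24 October 2004.
Base term: 24 October 2004 + 19 years → 24 October 2023.
Administrative Delay Adjustment: +52 days → 15 December 2023.
Prosecution Delay Deduction: −167 days → 1 July 2023.

2023-07-01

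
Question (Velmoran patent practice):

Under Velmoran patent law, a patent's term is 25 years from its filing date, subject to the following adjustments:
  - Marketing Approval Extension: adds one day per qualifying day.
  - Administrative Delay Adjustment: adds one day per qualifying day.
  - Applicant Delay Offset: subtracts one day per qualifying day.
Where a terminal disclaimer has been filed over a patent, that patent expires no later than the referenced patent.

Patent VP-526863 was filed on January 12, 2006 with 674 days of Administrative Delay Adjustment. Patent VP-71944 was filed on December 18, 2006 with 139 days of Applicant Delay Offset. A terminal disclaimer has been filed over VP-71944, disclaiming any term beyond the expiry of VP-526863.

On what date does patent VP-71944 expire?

Natural term of VP-71944:
  Base: filing + 25 years → 18 December 2031.
  Applicant Delay Offset: −139 days → 1 August 2031.
Expiry of referenced patent VP-526863:
  Base: filing + 25 years → 12 January 2031.
  Administrative Delay Adjustment: +674 days → 16 November 2032.
Terminal disclaimer: VP-71944 expires on the earlier of 1 August 2031 and 16 November 2032.

August 1, 2031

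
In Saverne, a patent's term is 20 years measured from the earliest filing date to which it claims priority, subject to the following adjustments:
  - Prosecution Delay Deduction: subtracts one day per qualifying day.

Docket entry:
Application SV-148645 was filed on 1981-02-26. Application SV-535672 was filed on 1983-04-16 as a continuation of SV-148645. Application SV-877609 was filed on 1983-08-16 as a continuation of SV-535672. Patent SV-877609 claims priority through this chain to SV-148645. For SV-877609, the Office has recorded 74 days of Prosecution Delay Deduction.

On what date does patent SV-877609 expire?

December 14, 2000

Earliest priority filing: 26 February 1981.
Base term: 26 February 1981 + 20 years → 26 February 2001.
Prosecution Delay Deduction: −74 days → 14 December 2000.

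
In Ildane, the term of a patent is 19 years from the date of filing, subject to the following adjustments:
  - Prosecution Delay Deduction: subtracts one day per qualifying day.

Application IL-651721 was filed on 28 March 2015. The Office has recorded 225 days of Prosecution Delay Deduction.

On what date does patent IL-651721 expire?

August 15, 2033

Base term: filing date + 19 years → 28 March 2034.
Prosecution Delay Deduction: −225 days → 15 August 2033.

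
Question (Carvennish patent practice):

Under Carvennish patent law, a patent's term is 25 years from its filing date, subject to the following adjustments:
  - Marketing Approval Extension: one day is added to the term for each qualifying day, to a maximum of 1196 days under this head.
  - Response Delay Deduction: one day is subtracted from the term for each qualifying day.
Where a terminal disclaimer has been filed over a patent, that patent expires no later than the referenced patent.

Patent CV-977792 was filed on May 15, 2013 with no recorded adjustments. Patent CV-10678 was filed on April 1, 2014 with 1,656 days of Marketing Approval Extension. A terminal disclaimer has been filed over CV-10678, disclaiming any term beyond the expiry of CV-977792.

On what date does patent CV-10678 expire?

Natural term of CV-10678:
  Base: filing + 25 years → 1 April 2039.
  Marketing Approval Extension: 1656 days claimed exceeds the 1196-day cap, so +1196 days → 10 July 2042.
Expiry of referenced patent CV-977792:
  Base: filing + 25 years → 15 May 2038.
Terminal disclaimer: CV-10678 expires on the earlier of 10 July 2042 and 15 May 2038.

2038-05-15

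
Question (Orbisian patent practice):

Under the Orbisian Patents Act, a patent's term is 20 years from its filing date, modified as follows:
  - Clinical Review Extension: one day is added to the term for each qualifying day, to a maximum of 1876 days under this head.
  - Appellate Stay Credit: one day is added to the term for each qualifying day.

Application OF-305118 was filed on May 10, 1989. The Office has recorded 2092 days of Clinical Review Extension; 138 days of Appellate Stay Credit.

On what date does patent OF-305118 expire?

Base term: filing date + 20 years → 10 May 2009.
Clinical Review Extension: 2092 days claimed exceeds the 1876-day cap, so +1876 days → 29 June 2014.
Appellate Stay Credit: +138 days → 14 November 2014.

2014-11-14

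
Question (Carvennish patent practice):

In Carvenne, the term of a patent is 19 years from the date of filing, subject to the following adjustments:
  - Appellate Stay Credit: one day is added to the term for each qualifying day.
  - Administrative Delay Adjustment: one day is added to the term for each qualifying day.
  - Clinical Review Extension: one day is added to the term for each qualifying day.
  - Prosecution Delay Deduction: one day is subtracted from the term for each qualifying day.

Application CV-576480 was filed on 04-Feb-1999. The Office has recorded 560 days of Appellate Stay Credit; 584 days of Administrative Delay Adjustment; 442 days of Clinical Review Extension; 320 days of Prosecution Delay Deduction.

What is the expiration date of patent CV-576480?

July 24, 2021

Base term: filing date + 19 years → 4 February 2018.
Appellate Stay Credit: +560 days → 18 August 2019.
Administrative Delay Adjustment: +584 days → 24 March 2021.
Clinical Review Extension: +442 days → 9 June 2022.
Prosecution Delay Deduction: −320 days → 24 July 2021.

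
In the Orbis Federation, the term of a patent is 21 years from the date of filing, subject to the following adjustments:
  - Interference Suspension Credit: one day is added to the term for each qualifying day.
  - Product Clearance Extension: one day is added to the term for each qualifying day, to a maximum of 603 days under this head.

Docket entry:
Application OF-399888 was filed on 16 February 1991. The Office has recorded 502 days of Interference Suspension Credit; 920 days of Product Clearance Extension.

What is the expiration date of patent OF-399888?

February 25, 2015

Base term: filing date + 21 years → 16 February 2012.
Interference Suspension Credit: +502 days → 2 July 2013.
Product Clearance Extension: 920 days claimed exceeds the 603-day cap, so +603 days → 25 February 2015.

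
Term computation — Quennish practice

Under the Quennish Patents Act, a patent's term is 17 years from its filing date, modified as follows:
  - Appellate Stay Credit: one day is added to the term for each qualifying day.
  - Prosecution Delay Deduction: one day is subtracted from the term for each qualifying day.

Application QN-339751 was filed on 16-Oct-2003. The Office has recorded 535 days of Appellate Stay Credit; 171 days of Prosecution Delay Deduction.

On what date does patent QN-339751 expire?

October 15, 2021

Base term: filing date + 17 years → 16 October 2020.
Appellate Stay Credit: +535 days → 4 April 2022.
Prosecution Delay Deduction: −171 days → 15 October 2021.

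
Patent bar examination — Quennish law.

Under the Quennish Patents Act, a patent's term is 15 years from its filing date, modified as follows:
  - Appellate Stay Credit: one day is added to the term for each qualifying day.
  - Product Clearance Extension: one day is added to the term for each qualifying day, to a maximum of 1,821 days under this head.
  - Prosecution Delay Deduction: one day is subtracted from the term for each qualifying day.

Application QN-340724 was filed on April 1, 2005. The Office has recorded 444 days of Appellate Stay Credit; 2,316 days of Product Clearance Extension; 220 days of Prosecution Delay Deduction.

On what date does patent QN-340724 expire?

Base term: filing date + 15 years → 1 April 2020.
Appellate Stay Credit: +444 days → 19 June 2021.
Product Clearance Extension: 2316 days claimed exceeds the 1821-day cap, so +1821 days → 14 June 2026.
Prosecution Delay Deduction: −220 days → 6 November 2025.

November 6, 2025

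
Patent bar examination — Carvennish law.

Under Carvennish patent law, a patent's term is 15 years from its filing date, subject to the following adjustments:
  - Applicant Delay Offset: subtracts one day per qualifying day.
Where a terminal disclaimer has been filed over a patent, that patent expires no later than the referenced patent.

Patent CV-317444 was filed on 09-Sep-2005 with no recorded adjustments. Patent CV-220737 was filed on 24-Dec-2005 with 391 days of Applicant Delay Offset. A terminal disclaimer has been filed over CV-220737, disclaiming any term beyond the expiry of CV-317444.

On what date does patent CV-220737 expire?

November 29, 2019

Natural term of CV-220737:
  Base: filing + 15 years → 24 December 2020.
  Applicant Delay Offset: −391 days → 29 November 2019.
Expiry of referenced patent CV-317444:
  Base: filing + 15 years → 9 September 2020.
Terminal disclaimer: CV-220737 expires on the earlier of 29 November 2019 and 9 September 2020.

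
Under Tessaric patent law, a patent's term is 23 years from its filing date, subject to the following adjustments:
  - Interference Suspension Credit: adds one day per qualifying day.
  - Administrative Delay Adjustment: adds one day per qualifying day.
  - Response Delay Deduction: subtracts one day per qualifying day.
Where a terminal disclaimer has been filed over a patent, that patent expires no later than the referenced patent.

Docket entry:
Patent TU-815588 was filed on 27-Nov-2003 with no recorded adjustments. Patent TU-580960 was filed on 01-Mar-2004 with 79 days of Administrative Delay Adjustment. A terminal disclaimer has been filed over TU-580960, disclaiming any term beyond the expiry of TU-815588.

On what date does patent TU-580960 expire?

November 27, 2026

Natural term of TU-580960:
  Base: filing + 23 years → 1 March 2027.
  Administrative Delay Adjustment: +79 days → 19 May 2027.
Expiry of referenced patent TU-815588:
  Base: filing + 23 years → 27 November 2026.
Terminal disclaimer: TU-580960 expires on the earlier of 19 May 2027 and 27 November 2026.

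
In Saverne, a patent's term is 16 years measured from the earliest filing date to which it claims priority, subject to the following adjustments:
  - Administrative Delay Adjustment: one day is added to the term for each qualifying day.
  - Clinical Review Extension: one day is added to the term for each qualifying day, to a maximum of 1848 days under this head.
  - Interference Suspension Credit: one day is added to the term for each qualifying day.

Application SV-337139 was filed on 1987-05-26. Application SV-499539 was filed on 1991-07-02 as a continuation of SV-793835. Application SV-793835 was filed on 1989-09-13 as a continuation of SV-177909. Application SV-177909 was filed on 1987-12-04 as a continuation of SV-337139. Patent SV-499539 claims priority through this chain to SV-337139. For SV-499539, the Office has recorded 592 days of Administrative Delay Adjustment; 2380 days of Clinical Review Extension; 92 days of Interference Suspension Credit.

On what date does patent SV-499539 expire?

May 1, 2010

Earliest priority filing: 26 May 1987.
Base term: 26 May 1987 + 16 years → 26 May 2003.
Administrative Delay Adjustment: +592 days → 7 January 2005.
Clinical Review Extension: 2380 days claimed exceeds the 1848-day cap, so +1848 days → 29 January 2010.
Interference Suspension Credit: +92 days → 1 May 2010.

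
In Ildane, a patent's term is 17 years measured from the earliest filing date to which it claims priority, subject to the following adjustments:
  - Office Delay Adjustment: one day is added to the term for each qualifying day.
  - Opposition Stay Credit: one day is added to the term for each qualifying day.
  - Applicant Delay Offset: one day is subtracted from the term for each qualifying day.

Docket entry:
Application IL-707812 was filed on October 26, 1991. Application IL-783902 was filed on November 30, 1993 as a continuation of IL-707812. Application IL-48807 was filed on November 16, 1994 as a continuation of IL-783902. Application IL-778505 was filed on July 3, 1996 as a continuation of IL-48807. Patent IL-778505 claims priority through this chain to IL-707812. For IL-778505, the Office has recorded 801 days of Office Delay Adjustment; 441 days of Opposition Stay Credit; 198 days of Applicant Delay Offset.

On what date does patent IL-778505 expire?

Earliest priority filing: 26 October 1991.
Base term: 26 October 1991 + 17 years → 26 October 2008.
Office Delay Adjustment: +801 days → 5 January 2011.
Opposition Stay Credit: +441 days → 21 March 2012.
Applicant Delay Offset: −198 days → 5 September 2011.

2011-09-05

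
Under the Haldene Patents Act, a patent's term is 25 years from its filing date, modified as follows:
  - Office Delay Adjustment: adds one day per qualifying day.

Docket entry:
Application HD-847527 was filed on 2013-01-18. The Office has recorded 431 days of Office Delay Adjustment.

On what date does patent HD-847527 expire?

2039-03-25

Base term: filing date + 25 years → 18 January 2038.
Office Delay Adjustment: +431 days → 25 March 2039.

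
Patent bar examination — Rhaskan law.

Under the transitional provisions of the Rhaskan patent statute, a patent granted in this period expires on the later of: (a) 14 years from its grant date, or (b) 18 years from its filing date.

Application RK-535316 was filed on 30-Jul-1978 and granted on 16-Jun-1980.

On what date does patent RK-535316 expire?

(a) grant + 14 years → 16 June 1994.
(b) filing + 18 years → 30 July 1996.
Later of the two: 30 July 1996.

1996-07-30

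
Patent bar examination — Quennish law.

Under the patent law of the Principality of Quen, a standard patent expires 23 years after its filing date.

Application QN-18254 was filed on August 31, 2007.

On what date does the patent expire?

Filing date + 23 years → 31 August 2030.

August 31, 2030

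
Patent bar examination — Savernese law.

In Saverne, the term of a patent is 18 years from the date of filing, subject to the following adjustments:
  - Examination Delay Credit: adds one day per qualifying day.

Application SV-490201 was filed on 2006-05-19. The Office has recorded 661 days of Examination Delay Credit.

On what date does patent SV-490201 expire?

March 11, 2026

Base term: filing date + 18 years → 19 May 2024.
Examination Delay Credit: +661 days → 11 March 2026.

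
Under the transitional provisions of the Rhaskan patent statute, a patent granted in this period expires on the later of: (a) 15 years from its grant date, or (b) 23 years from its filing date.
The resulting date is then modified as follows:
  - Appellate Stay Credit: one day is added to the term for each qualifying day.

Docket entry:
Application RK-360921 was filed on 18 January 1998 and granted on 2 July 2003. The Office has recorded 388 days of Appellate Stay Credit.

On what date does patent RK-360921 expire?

(a) grant + 15 years → 2 July 2018.
(b) filing + 23 years → 18 January 2021.
Later of the two: 18 January 2021.
Appellate Stay Credit: +388 days → 10 February 2022.

2022-02-10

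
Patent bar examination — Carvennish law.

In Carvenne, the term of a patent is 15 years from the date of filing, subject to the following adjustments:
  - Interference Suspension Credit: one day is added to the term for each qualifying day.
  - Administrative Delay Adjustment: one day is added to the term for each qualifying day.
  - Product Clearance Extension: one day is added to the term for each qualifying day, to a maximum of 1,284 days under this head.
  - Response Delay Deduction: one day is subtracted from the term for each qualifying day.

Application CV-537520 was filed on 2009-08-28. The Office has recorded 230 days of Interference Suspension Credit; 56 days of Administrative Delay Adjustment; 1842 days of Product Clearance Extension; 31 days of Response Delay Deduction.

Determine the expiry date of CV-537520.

Base term: filing date + 15 years → 28 August 2024.
Interference Suspension Credit: +230 days → 15 April 2025.
Administrative Delay Adjustment: +56 days → 10 June 2025.
Product Clearance Extension: 1842 days claimed exceeds the 1284-day cap, so +1284 days → 15 December 2028.
Response Delay Deduction: −31 days → 14 November 2028.

2028-11-14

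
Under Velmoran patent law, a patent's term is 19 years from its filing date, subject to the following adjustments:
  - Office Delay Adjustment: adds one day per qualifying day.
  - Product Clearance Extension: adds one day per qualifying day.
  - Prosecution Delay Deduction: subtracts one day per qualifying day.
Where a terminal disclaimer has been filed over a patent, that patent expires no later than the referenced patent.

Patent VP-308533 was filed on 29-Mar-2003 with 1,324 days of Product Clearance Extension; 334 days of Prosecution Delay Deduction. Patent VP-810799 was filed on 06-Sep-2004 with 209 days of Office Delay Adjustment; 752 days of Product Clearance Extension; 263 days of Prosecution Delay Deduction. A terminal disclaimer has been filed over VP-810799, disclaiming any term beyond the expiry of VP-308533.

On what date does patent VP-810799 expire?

Natural term of VP-810799:
  Base: filing + 19 years → 6 September 2023.
  Office Delay Adjustment: +209 days → 2 April 2024.
  Product Clearance Extension: +752 days → 24 April 2026.
  Prosecution Delay Deduction: −263 days → 4 August 2025.
Expiry of referenced patent VP-308533:
  Base: filing + 19 years → 29 March 2022.
  Product Clearance Extension: +1324 days → 12 November 2025.
  Prosecution Delay Deduction: −334 days → 13 December 2024.
Terminal disclaimer: VP-810799 expires on the earlier of 4 August 2025 and 13 December 2024.

2024-12-13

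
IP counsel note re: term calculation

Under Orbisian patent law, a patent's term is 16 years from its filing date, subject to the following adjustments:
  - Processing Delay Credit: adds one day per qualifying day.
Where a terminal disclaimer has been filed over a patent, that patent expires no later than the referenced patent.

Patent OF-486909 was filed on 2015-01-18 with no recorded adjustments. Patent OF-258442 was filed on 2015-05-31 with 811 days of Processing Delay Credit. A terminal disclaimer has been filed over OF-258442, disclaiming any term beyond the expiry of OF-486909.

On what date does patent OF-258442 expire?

2031-01-18

Natural term of OF-258442:
  Base: filing + 16 years → 31 May 2031.
  Processing Delay Credit: +811 days → 19 August 2033.
Expiry of referenced patent OF-486909:
  Base: filing + 16 years → 18 January 2031.
Terminal disclaimer: OF-258442 expires on the earlier of 19 August 2033 and 18 January 2031.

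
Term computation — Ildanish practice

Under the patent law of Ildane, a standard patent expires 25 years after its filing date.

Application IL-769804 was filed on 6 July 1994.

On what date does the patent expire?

Filing date + 25 years → 6 July 2019.

2019-07-06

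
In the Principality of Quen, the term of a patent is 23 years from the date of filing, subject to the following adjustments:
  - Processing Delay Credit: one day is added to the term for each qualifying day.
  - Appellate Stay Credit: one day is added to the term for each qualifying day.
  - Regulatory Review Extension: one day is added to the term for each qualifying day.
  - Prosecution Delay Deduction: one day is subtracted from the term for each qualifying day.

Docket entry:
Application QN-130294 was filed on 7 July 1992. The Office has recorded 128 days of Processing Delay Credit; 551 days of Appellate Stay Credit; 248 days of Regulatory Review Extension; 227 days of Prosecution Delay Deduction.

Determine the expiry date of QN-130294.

2017-06-06

Base term: filing date + 23 years → 7 July 2015.
Processing Delay Credit: +128 days → 12 November 2015.
Appellate Stay Credit: +551 days → 16 May 2017.
Regulatory Review Extension: +248 days → 19 January 2018.
Prosecution Delay Deduction: −227 days → 6 June 2017.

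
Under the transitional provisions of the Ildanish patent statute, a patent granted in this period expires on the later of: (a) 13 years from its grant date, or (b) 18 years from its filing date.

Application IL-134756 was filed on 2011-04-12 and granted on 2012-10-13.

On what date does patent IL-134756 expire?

April 12, 2029

(a) grant + 13 years → 13 October 2025.
(b) filing + 18 years → 12 April 2029.
Later of the two: 12 April 2029.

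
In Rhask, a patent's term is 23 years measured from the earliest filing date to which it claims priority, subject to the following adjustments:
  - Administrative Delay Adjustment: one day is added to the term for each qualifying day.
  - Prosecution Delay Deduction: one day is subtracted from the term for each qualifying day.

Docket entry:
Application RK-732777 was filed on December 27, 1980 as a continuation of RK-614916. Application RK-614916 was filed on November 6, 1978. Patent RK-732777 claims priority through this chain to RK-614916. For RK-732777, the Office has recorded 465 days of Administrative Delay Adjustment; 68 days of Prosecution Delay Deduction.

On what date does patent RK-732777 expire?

2002-12-08

Earliest priority filing: 6 November 1978.
Base term: 6 November 1978 + 23 years → 6 November 2001.
Administrative Delay Adjustment: +465 days → 14 February 2003.
Prosecution Delay Deduction: −68 days → 8 December 2002.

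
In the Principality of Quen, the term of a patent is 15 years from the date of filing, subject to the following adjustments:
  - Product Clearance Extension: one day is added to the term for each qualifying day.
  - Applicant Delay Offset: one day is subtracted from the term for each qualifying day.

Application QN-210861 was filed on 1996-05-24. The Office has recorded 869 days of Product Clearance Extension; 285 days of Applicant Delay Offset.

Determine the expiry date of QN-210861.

Base term: filing date + 15 years → 24 May 2011.
Product Clearance Extension: +869 days → 9 October 2013.
Applicant Delay Offset: −285 days → 28 December 2012.

December 28, 2012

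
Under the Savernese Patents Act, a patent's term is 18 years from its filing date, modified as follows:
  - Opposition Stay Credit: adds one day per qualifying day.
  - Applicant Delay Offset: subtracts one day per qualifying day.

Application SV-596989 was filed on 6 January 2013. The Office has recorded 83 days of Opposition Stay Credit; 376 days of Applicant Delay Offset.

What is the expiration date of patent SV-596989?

2030-03-19

Base term: filing date + 18 years → 6 January 2031.
Opposition Stay Credit: +83 days → 30 March 2031.
Applicant Delay Offset: −376 days → 19 March 2030.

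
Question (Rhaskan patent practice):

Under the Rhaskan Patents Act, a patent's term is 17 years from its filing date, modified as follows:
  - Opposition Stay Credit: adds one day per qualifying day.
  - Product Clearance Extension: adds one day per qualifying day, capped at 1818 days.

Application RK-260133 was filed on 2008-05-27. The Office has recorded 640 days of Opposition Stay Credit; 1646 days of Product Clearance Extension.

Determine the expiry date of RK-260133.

2031-08-30

Base term: filing date + 17 years → 27 May 2025.
Opposition Stay Credit: +640 days → 26 February 2027.
Product Clearance Extension: 1646 days (within the 1818-day cap) → +1646 days → 30 August 2031.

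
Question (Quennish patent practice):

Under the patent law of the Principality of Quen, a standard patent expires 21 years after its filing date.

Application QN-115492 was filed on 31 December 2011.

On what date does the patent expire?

December 31, 2032

Filing date + 21 years → 31 December 2032.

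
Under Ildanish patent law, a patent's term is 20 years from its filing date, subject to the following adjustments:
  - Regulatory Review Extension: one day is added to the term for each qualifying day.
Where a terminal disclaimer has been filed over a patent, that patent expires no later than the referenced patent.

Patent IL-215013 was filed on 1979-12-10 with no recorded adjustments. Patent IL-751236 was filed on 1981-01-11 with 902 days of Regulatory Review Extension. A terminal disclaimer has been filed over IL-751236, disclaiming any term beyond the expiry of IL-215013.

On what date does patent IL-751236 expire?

Natural term of IL-751236:
  Base: filing + 20 years → 11 January 2001.
  Regulatory Review Extension: +902 days → 2 July 2003.
Expiry of referenced patent IL-215013:
  Base: filing + 20 years → 10 December 1999.
Terminal disclaimer: IL-751236 expires on the earlier of 2 July 2003 and 10 December 1999.

1999-12-10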